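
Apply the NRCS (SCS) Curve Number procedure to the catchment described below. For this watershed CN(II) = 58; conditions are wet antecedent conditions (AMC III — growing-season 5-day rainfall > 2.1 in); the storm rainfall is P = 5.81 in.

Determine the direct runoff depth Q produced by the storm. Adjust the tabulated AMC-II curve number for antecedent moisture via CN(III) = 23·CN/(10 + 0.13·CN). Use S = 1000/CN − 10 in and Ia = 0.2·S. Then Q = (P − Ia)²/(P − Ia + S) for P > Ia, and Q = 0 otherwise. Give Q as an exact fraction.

Q = 17055558247/5293378700 in ≈ 3.222 in

Wet (AMC III): CN(III) = 23·58/(10 + 0.13·58) = 1334/(877/50) = 66700/877 ≈ 76.055
Retention S: 1000/CN − 10 with CN=76.055 → S = 2100/667 ≈ 3.148 in
Ia = 0.2·(2100/667) = 420/667 in ≈ 0.630 in
Excess rainfall: 5.810 − 0.630 = 5.180 in; P > Ia so Q > 0
Q: (345527/66700)² ÷ (555527/66700) = 17055558247/5293378700 in (≈ 3.222 in)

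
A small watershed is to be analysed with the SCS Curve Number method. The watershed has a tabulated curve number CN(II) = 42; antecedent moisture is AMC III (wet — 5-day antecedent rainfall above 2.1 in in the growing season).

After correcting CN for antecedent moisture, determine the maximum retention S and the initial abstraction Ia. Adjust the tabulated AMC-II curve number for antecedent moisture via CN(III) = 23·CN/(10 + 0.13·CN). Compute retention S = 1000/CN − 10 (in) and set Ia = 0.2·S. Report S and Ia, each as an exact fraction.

S = 2900/483 in ≈ 6.004 in; Ia = 580/483 in ≈ 1.201 in

CN(III) from CN(II)=42: (23·42)/(10 + 0.13·42) = 48300/773 ≈ 62.484
Retention S: 1000/CN − 10 with CN=62.484 → S = 2900/483 ≈ 6.004 in
Initial abstraction Ia = S/5 = (2900/483)/5 = 580/483 ≈ 1.201 in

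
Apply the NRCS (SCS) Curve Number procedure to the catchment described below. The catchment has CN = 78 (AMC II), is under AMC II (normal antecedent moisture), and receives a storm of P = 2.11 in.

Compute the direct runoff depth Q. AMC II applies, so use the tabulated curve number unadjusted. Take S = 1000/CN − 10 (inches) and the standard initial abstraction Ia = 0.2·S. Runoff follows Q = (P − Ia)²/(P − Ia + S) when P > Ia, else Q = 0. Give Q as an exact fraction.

CN(II) = 78; AMC II needs no correction.
S = 1000/78 − 10 = 110/39 in ≈ 2.821 in
Ia = 0.2S: 0.2·2.821 = 0.564 in (exactly 22/39)
Excess rainfall: 2.110 − 0.564 = 1.546 in; P > Ia so Q > 0
Runoff Q = (P−Ia)²/(P−Ia+S) = (1.546)²/(1.546+2.821) = 36348841/66413100 ≈ 0.547 in

Q = 36348841/66413100 in ≈ 0.547 in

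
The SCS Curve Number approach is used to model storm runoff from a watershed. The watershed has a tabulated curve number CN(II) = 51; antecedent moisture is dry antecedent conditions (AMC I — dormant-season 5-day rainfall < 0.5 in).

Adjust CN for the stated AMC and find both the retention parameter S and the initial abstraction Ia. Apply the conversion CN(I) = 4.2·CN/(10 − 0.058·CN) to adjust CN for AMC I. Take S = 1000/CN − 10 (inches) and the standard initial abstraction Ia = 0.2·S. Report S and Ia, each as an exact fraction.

CN(I) from CN(II)=51: (4.2·51)/(10 − 0.058·51) = 15300/503 ≈ 30.417
S = 1000/(15300/503) − 10 = 3500/153 in ≈ 22.876 in
Ia = 0.2S: 0.2·22.876 = 4.575 in (exactly 700/153)

S = 3500/153 in ≈ 22.876 in; Ia = 700/153 in ≈ 4.575 in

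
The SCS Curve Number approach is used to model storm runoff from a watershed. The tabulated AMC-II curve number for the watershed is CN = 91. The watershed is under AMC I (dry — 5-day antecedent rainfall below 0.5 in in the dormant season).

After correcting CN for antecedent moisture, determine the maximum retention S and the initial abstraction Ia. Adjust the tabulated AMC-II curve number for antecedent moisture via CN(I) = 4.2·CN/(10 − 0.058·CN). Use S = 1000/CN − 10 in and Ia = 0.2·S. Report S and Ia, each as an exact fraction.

S = 1500/637 in ≈ 2.355 in; Ia = 300/637 in ≈ 0.471 in

CN(I) from CN(II)=91: (4.2·91)/(10 − 0.058·91) = 63700/787 ≈ 80.940
S = 1000/(63700/787) − 10 = 1500/637 in ≈ 2.355 in
Ia = 0.2S: 0.2·2.355 = 0.471 in (exactly 300/637)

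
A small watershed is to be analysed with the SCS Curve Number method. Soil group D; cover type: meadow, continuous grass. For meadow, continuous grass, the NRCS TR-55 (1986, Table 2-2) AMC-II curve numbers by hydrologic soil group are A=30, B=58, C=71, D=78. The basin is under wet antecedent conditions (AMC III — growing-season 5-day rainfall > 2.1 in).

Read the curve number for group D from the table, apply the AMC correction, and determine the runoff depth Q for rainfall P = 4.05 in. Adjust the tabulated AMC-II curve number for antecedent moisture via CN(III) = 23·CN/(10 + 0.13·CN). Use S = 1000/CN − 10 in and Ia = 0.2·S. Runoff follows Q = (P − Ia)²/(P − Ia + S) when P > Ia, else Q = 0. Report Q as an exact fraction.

NRCS table: meadow, continuous grass, soil group D → CN(II) = 78
Adjust CN=78 to AMC III: 23·78/(10 + 0.13·78) → 1794 ÷ (1007/50) = 89700/1007 ≈ 89.076
S = 1000/(89700/1007) − 10 = 1100/897 in ≈ 1.226 in
Initial abstraction Ia = S/5 = (1100/897)/5 = 220/897 ≈ 0.245 in
P − Ia = 4.050 − 0.245 = 68257/17940 ≈ 3.805 in (> 0, runoff occurs)
Q: (68257/17940)² ÷ (90257/17940) = 4659018049/1619210580 in (≈ 2.877 in)

Q = 4659018049/1619210580 in ≈ 2.877 in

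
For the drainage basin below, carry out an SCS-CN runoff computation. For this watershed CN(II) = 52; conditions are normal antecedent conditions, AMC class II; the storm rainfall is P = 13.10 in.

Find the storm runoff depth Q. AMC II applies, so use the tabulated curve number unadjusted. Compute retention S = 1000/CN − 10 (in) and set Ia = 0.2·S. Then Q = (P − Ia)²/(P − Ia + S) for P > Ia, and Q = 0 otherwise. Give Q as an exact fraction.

Q = 2140369/346190 in ≈ 6.183 in

AMC II — tabulated CN = 52 applies directly.
Retention S: 1000/CN − 10 with CN=52.000 → S = 120/13 ≈ 9.231 in
Ia = 0.2·(120/13) = 24/13 in ≈ 1.846 in
Excess rainfall: 13.100 − 1.846 = 11.254 in; P > Ia so Q > 0
Q = (1463/130)²/((1463/130) + 120/13) = (2140369/16900)/(2663/130) = 2140369/346190 in ≈ 6.183 in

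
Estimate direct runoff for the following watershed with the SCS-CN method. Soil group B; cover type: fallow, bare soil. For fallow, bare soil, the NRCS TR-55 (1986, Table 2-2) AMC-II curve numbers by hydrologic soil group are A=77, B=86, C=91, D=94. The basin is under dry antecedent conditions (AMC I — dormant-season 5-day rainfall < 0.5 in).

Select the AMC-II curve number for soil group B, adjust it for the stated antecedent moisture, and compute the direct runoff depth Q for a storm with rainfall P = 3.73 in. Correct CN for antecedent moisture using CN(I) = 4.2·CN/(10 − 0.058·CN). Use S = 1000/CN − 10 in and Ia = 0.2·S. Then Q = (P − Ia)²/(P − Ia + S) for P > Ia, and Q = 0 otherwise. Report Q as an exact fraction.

NRCS table: fallow, bare soil, soil group B → CN(II) = 86
CN(I) from CN(II)=86: (4.2·86)/(10 − 0.058·86) = 12900/179 ≈ 72.067
Max retention: S = 1000/(12900/179) − 10 = 500/129 in (≈ 3.876 in)
Ia = 0.2S: 0.2·3.876 = 0.775 in (exactly 100/129)
Excess rainfall: 3.730 − 0.775 = 2.955 in; P > Ia so Q > 0
Runoff Q = (P−Ia)²/(P−Ia+S) = (2.955)²/(2.955+3.876) = 1452905689/1136709300 ≈ 1.278 in

Q = 1452905689/1136709300 in ≈ 1.278 in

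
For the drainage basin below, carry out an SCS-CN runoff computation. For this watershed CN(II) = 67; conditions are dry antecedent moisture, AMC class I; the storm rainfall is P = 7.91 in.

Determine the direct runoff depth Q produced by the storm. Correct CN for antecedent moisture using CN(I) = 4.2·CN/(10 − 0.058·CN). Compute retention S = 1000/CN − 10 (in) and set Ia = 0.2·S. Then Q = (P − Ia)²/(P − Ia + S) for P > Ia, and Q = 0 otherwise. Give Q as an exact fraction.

Dry (AMC I): CN(I) = 4.2·67/(10 − 0.058·67) = (1407/5)/(3057/500) = 46900/1019 ≈ 46.026
Retention S: 1000/CN − 10 with CN=46.026 → S = 5500/469 ≈ 11.727 in
Ia = 0.2S: 0.2·11.727 = 2.345 in (exactly 1100/469)
Since P=7.910 > Ia=2.345: effective rainfall P−Ia = 260979/46900 in
Runoff Q = (P−Ia)²/(P−Ia+S) = (5.565)²/(5.565+11.727) = 68110038441/38034915100 ≈ 1.791 in

Q = 68110038441/38034915100 in ≈ 1.791 in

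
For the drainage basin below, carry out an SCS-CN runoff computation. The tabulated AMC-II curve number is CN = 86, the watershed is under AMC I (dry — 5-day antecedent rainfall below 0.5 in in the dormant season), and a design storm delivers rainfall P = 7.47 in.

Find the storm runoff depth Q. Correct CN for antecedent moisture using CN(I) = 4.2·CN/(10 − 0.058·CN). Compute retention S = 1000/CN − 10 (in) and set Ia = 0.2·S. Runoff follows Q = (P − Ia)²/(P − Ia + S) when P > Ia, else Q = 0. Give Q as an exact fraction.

Q = 7458567769/1759082700 in ≈ 4.240 in

Dry (AMC I): CN(I) = 4.2·86/(10 − 0.058·86) = (1806/5)/(1253/250) = 12900/179 ≈ 72.067
S = 1000/(12900/179) − 10 = 500/129 in ≈ 3.876 in
Ia = 0.2·(500/129) = 100/129 in ≈ 0.775 in
Since P=7.470 > Ia=0.775: effective rainfall P−Ia = 86363/12900 in
Q = (86363/12900)²/((86363/12900) + 500/129) = (7458567769/166410000)/(136363/12900) = 7458567769/1759082700 in ≈ 4.240 in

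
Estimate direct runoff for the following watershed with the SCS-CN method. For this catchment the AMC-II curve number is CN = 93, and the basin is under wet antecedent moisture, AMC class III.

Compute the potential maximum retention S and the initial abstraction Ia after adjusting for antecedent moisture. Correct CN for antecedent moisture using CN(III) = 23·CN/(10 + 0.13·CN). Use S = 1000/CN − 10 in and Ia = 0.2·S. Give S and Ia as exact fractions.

Adjust CN=93 to AMC III: 23·93/(10 + 0.13·93) → 2139 ÷ (2209/100) = 213900/2209 ≈ 96.831
S = 1000/(213900/2209) − 10 = 700/2139 in ≈ 0.327 in
Ia = 0.2S: 0.2·0.327 = 0.065 in (exactly 140/2139)

S = 700/2139 in ≈ 0.327 in; Ia = 140/2139 in ≈ 0.065 in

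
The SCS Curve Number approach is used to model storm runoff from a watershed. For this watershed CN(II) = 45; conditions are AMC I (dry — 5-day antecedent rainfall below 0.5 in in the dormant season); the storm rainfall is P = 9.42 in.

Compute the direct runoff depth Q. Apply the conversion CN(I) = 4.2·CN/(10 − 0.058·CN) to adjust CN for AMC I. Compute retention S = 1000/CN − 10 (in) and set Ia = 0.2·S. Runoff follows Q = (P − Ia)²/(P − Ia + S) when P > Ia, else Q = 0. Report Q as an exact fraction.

Q = 1157292361/2920229550 in ≈ 0.396 in

Adjust CN=45 to AMC I: 4.2·45/(10 − 0.058·45) → 189 ÷ (739/100) = 18900/739 ≈ 25.575
S = 1000/(18900/739) − 10 = 5500/189 in ≈ 29.101 in
Ia = 0.2S: 0.2·29.101 = 5.820 in (exactly 1100/189)
Since P=9.420 > Ia=5.820: effective rainfall P−Ia = 34019/9450 in
Q = (34019/9450)²/((34019/9450) + 5500/189) = (1157292361/89302500)/(309019/9450) = 1157292361/2920229550 in ≈ 0.396 in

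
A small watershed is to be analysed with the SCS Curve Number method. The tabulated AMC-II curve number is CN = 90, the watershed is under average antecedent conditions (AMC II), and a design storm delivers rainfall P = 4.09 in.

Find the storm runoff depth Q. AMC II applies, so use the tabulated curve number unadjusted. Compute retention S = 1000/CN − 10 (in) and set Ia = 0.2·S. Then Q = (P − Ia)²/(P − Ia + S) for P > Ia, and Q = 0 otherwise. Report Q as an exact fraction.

Average conditions: CN = 90 (no AMC adjustment).
Retention S: 1000/CN − 10 with CN=90.000 → S = 10/9 ≈ 1.111 in
Ia = 0.2S: 0.2·1.111 = 0.222 in (exactly 2/9)
P − Ia = 4.090 − 0.222 = 3481/900 ≈ 3.868 in (> 0, runoff occurs)
Runoff Q = (P−Ia)²/(P−Ia+S) = (3.868)²/(3.868+1.111) = 12117361/4032900 ≈ 3.005 in

Q = 12117361/4032900 in ≈ 3.005 in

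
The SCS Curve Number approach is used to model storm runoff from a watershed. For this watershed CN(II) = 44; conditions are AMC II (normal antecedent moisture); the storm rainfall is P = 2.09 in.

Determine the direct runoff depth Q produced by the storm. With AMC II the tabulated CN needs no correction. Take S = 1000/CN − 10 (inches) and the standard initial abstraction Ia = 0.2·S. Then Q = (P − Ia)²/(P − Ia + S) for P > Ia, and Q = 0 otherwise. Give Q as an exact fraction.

Average conditions: CN = 44 (no AMC adjustment).
S = 1000/44 − 10 = 140/11 in ≈ 12.727 in
Ia = 0.2S: 0.2·12.727 = 2.545 in (exactly 28/11)
P = 2.090 ≤ Ia = 2.545 in: entire storm abstracted, Q = 0.

Q = 0 in ≈ 0.000 in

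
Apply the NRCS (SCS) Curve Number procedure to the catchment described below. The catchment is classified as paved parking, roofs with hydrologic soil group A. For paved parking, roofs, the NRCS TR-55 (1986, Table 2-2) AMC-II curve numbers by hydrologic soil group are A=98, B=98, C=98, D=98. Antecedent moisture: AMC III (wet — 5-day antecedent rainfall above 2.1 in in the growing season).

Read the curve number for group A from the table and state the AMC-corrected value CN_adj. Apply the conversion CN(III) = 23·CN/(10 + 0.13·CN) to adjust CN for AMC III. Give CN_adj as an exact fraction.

CN_adj = 112700/1137 ≈ 99.120

NRCS table: paved parking, roofs, soil group A → CN(II) = 98
Adjust CN=98 to AMC III: 23·98/(10 + 0.13·98) → 2254 ÷ (1137/50) = 112700/1137 ≈ 99.120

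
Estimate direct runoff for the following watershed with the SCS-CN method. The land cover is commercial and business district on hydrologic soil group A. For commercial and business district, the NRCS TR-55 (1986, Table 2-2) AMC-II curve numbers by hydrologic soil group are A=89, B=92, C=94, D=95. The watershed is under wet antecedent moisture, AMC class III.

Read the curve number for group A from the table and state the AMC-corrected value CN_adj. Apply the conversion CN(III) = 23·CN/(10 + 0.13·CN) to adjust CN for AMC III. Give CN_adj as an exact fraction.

NRCS table: commercial and business district, soil group A → CN(II) = 89
Wet (AMC III): CN(III) = 23·89/(10 + 0.13·89) = 2047/(2157/100) = 204700/2157 ≈ 94.900

CN_adj = 204700/2157 ≈ 94.900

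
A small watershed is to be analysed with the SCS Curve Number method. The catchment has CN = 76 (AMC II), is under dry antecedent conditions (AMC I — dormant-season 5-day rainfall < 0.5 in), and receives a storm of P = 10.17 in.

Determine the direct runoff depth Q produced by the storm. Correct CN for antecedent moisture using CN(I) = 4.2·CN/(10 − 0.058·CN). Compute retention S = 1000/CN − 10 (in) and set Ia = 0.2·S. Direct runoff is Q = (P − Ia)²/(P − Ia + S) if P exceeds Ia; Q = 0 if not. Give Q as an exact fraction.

Dry (AMC I): CN(I) = 4.2·76/(10 − 0.058·76) = (1596/5)/(699/125) = 13300/233 ≈ 57.082
Max retention: S = 1000/(13300/233) − 10 = 1000/133 in (≈ 7.519 in)
Initial abstraction Ia = S/5 = (1000/133)/5 = 200/133 ≈ 1.504 in
Excess rainfall: 10.170 − 1.504 = 8.666 in; P > Ia so Q > 0
Q = (115261/13300)²/((115261/13300) + 1000/133) = (13285098121/176890000)/(215261/13300) = 13285098121/2862971300 in ≈ 4.640 in

Q = 13285098121/2862971300 in ≈ 4.640 in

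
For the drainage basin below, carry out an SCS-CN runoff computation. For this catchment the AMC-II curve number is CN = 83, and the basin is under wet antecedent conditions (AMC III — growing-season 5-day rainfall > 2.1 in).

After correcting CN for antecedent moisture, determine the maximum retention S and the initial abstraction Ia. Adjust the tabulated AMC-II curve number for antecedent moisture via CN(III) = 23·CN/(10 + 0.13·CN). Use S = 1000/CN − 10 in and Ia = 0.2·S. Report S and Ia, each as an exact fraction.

S = 1700/1909 in ≈ 0.891 in; Ia = 340/1909 in ≈ 0.178 in

CN(III) from CN(II)=83: (23·83)/(10 + 0.13·83) = 190900/2079 ≈ 91.823
Max retention: S = 1000/(190900/2079) − 10 = 1700/1909 in (≈ 0.891 in)
Ia = 0.2S: 0.2·0.891 = 0.178 in (exactly 340/1909)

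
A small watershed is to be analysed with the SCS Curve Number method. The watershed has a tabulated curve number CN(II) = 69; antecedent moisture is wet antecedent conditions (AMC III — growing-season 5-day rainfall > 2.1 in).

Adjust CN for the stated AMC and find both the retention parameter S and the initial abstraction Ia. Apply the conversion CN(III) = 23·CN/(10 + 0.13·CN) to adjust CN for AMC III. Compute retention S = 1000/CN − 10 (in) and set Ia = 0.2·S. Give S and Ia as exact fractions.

Wet (AMC III): CN(III) = 23·69/(10 + 0.13·69) = 1587/(1897/100) = 158700/1897 ≈ 83.658
S = 1000/(158700/1897) − 10 = 3100/1587 in ≈ 1.953 in
Initial abstraction Ia = S/5 = (3100/1587)/5 = 620/1587 ≈ 0.391 in

S = 3100/1587 in ≈ 1.953 in; Ia = 620/1587 in ≈ 0.391 in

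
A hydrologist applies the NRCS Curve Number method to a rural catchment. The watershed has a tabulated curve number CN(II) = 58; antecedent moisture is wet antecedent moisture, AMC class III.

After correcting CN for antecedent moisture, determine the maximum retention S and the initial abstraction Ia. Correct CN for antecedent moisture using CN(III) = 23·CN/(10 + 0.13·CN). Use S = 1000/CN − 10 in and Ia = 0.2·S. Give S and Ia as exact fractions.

S = 2100/667 in ≈ 3.148 in; Ia = 420/667 in ≈ 0.630 in

Adjust CN=58 to AMC III: 23·58/(10 + 0.13·58) → 1334 ÷ (877/50) = 66700/877 ≈ 76.055
Max retention: S = 1000/(66700/877) − 10 = 2100/667 in (≈ 3.148 in)
Ia = 0.2·(2100/667) = 420/667 in ≈ 0.630 in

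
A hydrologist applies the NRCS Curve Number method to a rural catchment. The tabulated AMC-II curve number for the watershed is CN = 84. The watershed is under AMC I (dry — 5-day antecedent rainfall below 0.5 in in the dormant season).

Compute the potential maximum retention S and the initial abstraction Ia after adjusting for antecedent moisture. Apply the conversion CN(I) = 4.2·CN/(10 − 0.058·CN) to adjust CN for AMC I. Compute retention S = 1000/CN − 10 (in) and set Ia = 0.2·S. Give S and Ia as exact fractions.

S = 2000/441 in ≈ 4.535 in; Ia = 400/441 in ≈ 0.907 in

CN(I) from CN(II)=84: (4.2·84)/(10 − 0.058·84) = 44100/641 ≈ 68.799
Max retention: S = 1000/(44100/641) − 10 = 2000/441 in (≈ 4.535 in)
Ia = 0.2S: 0.2·4.535 = 0.907 in (exactly 400/441)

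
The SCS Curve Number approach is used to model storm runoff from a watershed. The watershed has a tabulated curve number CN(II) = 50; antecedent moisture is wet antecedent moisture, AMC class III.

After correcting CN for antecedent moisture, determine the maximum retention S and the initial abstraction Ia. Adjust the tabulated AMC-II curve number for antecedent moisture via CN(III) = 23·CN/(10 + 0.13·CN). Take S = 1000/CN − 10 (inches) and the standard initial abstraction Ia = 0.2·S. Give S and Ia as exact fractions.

S = 100/23 in ≈ 4.348 in; Ia = 20/23 in ≈ 0.870 in

Wet (AMC III): CN(III) = 23·50/(10 + 0.13·50) = 1150/(33/2) = 2300/33 ≈ 69.697
Retention S: 1000/CN − 10 with CN=69.697 → S = 100/23 ≈ 4.348 in
Ia = 0.2·(100/23) = 20/23 in ≈ 0.870 in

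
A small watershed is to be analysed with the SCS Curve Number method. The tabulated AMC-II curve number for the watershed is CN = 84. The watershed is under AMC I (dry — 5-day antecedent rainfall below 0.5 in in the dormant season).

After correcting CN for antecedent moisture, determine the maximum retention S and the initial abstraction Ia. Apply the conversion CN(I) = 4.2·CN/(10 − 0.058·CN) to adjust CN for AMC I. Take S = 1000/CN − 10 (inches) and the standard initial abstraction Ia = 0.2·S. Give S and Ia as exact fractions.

S = 2000/441 in ≈ 4.535 in; Ia = 400/441 in ≈ 0.907 in

Dry (AMC I): CN(I) = 4.2·84/(10 − 0.058·84) = (1764/5)/(641/125) = 44100/641 ≈ 68.799
S = 1000/(44100/641) − 10 = 2000/441 in ≈ 4.535 in
Ia = 0.2·(2000/441) = 400/441 in ≈ 0.907 in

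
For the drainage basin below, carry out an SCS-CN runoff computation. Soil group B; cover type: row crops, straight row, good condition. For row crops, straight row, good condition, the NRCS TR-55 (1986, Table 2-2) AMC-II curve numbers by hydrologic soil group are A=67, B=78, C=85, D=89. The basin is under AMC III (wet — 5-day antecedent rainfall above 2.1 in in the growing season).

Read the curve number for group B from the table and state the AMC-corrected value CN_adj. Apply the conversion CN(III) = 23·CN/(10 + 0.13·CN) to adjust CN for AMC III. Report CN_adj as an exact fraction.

NRCS table: row crops, straight row, good condition, soil group B → CN(II) = 78
Wet (AMC III): CN(III) = 23·78/(10 + 0.13·78) = 1794/(1007/50) = 89700/1007 ≈ 89.076

CN_adj = 89700/1007 ≈ 89.076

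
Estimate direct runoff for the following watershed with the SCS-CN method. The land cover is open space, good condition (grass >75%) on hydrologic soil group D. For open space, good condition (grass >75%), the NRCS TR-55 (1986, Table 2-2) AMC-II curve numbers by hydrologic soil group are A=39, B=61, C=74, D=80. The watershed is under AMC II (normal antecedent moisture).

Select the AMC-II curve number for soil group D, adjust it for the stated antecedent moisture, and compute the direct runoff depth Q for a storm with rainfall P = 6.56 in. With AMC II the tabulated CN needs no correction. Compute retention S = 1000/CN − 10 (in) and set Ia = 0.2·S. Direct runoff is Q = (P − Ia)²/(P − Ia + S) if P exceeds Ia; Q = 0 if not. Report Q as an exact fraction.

Q = 91809/21400 in ≈ 4.290 in

NRCS table: open space, good condition (grass >75%), soil group D → CN(II) = 80
CN(II) = 80; AMC II needs no correction.
Retention S: 1000/CN − 10 with CN=80.000 → S = 5/2 ≈ 2.500 in
Initial abstraction Ia = S/5 = (5/2)/5 = 1/2 ≈ 0.500 in
Since P=6.560 > Ia=0.500: effective rainfall P−Ia = 303/50 in
Runoff Q = (P−Ia)²/(P−Ia+S) = (6.060)²/(6.060+2.500) = 91809/21400 ≈ 4.290 in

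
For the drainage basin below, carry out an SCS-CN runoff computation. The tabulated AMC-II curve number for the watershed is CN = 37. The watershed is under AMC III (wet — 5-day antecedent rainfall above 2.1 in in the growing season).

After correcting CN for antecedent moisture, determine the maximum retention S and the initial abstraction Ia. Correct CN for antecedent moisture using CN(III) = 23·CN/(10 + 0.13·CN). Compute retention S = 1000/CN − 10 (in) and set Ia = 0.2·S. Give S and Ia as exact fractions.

Adjust CN=37 to AMC III: 23·37/(10 + 0.13·37) → 851 ÷ (1481/100) = 85100/1481 ≈ 57.461
Retention S: 1000/CN − 10 with CN=57.461 → S = 6300/851 ≈ 7.403 in
Ia = 0.2·(6300/851) = 1260/851 in ≈ 1.481 in

S = 6300/851 in ≈ 7.403 in; Ia = 1260/851 in ≈ 1.481 in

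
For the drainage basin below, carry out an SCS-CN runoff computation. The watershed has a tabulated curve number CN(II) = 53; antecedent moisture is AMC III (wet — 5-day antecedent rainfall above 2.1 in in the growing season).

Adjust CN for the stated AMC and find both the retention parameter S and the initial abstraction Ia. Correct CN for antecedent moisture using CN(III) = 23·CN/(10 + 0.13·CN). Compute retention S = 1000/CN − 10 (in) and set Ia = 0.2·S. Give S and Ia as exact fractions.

S = 4700/1219 in ≈ 3.856 in; Ia = 940/1219 in ≈ 0.771 in

Wet (AMC III): CN(III) = 23·53/(10 + 0.13·53) = 1219/(1689/100) = 121900/1689 ≈ 72.173
S = 1000/(121900/1689) − 10 = 4700/1219 in ≈ 3.856 in
Initial abstraction Ia = S/5 = (4700/1219)/5 = 940/1219 ≈ 0.771 in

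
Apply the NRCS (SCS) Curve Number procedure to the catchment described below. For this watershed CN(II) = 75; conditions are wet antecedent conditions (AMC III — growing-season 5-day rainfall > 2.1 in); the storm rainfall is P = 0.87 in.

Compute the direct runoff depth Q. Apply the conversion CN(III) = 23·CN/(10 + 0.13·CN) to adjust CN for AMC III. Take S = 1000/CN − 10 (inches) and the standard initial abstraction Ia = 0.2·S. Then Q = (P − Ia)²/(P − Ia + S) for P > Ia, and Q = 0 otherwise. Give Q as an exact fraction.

CN(III) from CN(II)=75: (23·75)/(10 + 0.13·75) = 6900/79 ≈ 87.342
Max retention: S = 1000/(6900/79) − 10 = 100/69 in (≈ 1.449 in)
Ia = 0.2S: 0.2·1.449 = 0.290 in (exactly 20/69)
Since P=0.870 > Ia=0.290: effective rainfall P−Ia = 4003/6900 in
Runoff Q = (P−Ia)²/(P−Ia+S) = (0.580)²/(0.580+1.449) = 16024009/96620700 ≈ 0.166 in

Q = 16024009/96620700 in ≈ 0.166 in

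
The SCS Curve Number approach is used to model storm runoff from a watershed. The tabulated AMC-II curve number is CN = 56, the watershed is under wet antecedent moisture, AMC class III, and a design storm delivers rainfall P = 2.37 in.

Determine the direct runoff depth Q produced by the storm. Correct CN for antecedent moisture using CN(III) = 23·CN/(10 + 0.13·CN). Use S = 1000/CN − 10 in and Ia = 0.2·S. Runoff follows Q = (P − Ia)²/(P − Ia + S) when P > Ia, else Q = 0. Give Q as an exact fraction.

Q = 737502649/1322727700 in ≈ 0.558 in

CN(III) from CN(II)=56: (23·56)/(10 + 0.13·56) = 4025/54 ≈ 74.537
Max retention: S = 1000/(4025/54) − 10 = 550/161 in (≈ 3.416 in)
Ia = 0.2S: 0.2·3.416 = 0.683 in (exactly 110/161)
Since P=2.370 > Ia=0.683: effective rainfall P−Ia = 27157/16100 in
Q = (27157/16100)²/((27157/16100) + 550/161) = (737502649/259210000)/(82157/16100) = 737502649/1322727700 in ≈ 0.558 in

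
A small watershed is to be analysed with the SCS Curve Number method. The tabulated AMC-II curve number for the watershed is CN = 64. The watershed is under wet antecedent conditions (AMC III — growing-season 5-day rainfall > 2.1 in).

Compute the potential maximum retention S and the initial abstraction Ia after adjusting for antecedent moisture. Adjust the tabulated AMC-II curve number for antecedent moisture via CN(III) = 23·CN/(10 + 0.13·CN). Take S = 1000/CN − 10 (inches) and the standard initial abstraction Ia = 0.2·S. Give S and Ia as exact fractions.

CN(III) from CN(II)=64: (23·64)/(10 + 0.13·64) = 18400/229 ≈ 80.349
S = 1000/(18400/229) − 10 = 225/92 in ≈ 2.446 in
Ia = 0.2S: 0.2·2.446 = 0.489 in (exactly 45/92)

S = 225/92 in ≈ 2.446 in; Ia = 45/92 in ≈ 0.489 in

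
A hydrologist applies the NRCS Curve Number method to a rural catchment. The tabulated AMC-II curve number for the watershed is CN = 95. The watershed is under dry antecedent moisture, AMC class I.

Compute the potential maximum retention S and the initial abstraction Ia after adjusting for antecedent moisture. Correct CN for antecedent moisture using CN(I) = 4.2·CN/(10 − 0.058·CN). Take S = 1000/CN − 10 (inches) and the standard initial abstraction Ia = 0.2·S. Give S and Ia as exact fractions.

S = 500/399 in ≈ 1.253 in; Ia = 100/399 in ≈ 0.251 in

CN(I) from CN(II)=95: (4.2·95)/(10 − 0.058·95) = 39900/449 ≈ 88.864
Max retention: S = 1000/(39900/449) − 10 = 500/399 in (≈ 1.253 in)
Ia = 0.2·(500/399) = 100/399 in ≈ 0.251 in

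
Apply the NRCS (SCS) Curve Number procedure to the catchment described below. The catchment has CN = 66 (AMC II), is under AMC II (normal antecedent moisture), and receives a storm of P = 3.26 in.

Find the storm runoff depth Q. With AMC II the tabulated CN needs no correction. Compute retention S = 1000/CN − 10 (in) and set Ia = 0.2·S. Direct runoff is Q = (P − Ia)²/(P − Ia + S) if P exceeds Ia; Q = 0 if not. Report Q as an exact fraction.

Q = 13535041/20095350 in ≈ 0.674 in

AMC II — tabulated CN = 66 applies directly.
Retention S: 1000/CN − 10 with CN=66.000 → S = 170/33 ≈ 5.152 in
Ia = 0.2·(170/33) = 34/33 in ≈ 1.030 in
P − Ia = 3.260 − 1.030 = 3679/1650 ≈ 2.230 in (> 0, runoff occurs)
Q: (3679/1650)² ÷ (12179/1650) = 13535041/20095350 in (≈ 0.674 in)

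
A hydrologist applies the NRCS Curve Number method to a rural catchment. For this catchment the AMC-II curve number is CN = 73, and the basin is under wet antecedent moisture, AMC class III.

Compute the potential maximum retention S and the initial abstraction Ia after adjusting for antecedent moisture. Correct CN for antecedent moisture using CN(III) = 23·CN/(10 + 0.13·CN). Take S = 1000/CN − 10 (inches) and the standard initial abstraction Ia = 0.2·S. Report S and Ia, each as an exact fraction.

S = 2700/1679 in ≈ 1.608 in; Ia = 540/1679 in ≈ 0.322 in

Adjust CN=73 to AMC III: 23·73/(10 + 0.13·73) → 1679 ÷ (1949/100) = 167900/1949 ≈ 86.147
Max retention: S = 1000/(167900/1949) − 10 = 2700/1679 in (≈ 1.608 in)
Initial abstraction Ia = S/5 = (2700/1679)/5 = 540/1679 ≈ 0.322 in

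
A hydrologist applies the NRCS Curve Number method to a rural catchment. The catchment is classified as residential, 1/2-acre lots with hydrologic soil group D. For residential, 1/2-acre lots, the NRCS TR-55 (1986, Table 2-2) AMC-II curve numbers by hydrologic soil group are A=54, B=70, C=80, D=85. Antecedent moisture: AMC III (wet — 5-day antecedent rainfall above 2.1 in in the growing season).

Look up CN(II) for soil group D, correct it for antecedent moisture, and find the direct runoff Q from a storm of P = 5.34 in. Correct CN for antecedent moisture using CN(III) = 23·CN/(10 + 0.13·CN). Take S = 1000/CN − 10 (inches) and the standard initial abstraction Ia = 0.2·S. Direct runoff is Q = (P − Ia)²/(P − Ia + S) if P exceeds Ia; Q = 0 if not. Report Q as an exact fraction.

Q = 1142372401/252840150 in ≈ 4.518 in

NRCS table: residential, 1/2-acre lots, soil group D → CN(II) = 85
CN(III) from CN(II)=85: (23·85)/(10 + 0.13·85) = 39100/421 ≈ 92.874
Max retention: S = 1000/(39100/421) − 10 = 300/391 in (≈ 0.767 in)
Initial abstraction Ia = S/5 = (300/391)/5 = 60/391 ≈ 0.153 in
Excess rainfall: 5.340 − 0.153 = 5.187 in; P > Ia so Q > 0
Runoff Q = (P−Ia)²/(P−Ia+S) = (5.187)²/(5.187+0.767) = 1142372401/252840150 ≈ 4.518 in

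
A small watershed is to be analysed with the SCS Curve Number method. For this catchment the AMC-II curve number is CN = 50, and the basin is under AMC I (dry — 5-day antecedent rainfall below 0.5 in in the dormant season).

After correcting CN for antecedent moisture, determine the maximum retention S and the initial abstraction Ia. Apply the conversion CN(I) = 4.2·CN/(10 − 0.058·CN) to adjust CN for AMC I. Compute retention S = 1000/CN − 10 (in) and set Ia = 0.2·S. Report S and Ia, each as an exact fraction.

S = 500/21 in ≈ 23.810 in; Ia = 100/21 in ≈ 4.762 in

CN(I) from CN(II)=50: (4.2·50)/(10 − 0.058·50) = 2100/71 ≈ 29.577
Retention S: 1000/CN − 10 with CN=29.577 → S = 500/21 ≈ 23.810 in
Ia = 0.2·(500/21) = 100/21 in ≈ 4.762 in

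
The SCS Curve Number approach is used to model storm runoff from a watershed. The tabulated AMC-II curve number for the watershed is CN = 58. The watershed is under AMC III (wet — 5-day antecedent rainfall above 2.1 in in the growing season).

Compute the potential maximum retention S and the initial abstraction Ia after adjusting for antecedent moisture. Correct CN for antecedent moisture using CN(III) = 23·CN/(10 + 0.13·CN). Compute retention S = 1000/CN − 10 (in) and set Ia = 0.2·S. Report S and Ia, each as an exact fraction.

S = 2100/667 in ≈ 3.148 in; Ia = 420/667 in ≈ 0.630 in

CN(III) from CN(II)=58: (23·58)/(10 + 0.13·58) = 66700/877 ≈ 76.055
Max retention: S = 1000/(66700/877) − 10 = 2100/667 in (≈ 3.148 in)
Ia = 0.2S: 0.2·3.148 = 0.630 in (exactly 420/667)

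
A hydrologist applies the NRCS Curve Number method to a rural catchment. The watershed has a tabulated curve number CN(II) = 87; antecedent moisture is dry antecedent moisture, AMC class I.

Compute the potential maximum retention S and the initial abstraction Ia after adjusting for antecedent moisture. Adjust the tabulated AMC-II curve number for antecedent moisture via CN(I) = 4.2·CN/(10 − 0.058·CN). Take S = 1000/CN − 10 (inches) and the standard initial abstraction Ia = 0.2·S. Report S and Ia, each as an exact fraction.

Dry (AMC I): CN(I) = 4.2·87/(10 − 0.058·87) = (1827/5)/(2477/500) = 182700/2477 ≈ 73.759
Max retention: S = 1000/(182700/2477) − 10 = 6500/1827 in (≈ 3.558 in)
Ia = 0.2·(6500/1827) = 1300/1827 in ≈ 0.712 in

S = 6500/1827 in ≈ 3.558 in; Ia = 1300/1827 in ≈ 0.712 in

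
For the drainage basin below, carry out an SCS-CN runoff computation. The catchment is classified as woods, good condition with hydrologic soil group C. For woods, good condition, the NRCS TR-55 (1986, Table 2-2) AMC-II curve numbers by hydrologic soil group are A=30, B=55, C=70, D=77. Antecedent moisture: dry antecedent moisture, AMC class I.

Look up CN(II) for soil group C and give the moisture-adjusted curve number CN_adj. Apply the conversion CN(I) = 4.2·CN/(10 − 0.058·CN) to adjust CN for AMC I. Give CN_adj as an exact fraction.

CN_adj = 4900/99 ≈ 49.495

NRCS table: woods, good condition, soil group C → CN(II) = 70
CN(I) from CN(II)=70: (4.2·70)/(10 − 0.058·70) = 4900/99 ≈ 49.495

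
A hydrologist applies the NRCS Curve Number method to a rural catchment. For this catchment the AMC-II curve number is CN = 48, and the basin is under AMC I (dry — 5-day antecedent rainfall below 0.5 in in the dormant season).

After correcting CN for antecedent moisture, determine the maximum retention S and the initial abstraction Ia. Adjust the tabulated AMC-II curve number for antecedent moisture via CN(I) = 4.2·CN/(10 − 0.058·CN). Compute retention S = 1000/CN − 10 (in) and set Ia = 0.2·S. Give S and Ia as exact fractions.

S = 1625/63 in ≈ 25.794 in; Ia = 325/63 in ≈ 5.159 in

CN(I) from CN(II)=48: (4.2·48)/(10 − 0.058·48) = 12600/451 ≈ 27.938
Retention S: 1000/CN − 10 with CN=27.938 → S = 1625/63 ≈ 25.794 in
Initial abstraction Ia = S/5 = (1625/63)/5 = 325/63 ≈ 5.159 in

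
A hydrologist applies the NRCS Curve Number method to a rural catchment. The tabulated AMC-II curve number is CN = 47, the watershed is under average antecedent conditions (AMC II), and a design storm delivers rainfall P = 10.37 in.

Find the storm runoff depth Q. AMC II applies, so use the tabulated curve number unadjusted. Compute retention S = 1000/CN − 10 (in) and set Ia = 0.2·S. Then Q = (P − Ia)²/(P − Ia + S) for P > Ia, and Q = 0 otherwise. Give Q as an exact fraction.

Q = 1454583321/428353300 in ≈ 3.396 in

CN(II) = 47; AMC II needs no correction.
S = 1000/47 − 10 = 530/47 in ≈ 11.277 in
Ia = 0.2S: 0.2·11.277 = 2.255 in (exactly 106/47)
Since P=10.370 > Ia=2.255: effective rainfall P−Ia = 38139/4700 in
Q: (38139/4700)² ÷ (91139/4700) = 1454583321/428353300 in (≈ 3.396 in)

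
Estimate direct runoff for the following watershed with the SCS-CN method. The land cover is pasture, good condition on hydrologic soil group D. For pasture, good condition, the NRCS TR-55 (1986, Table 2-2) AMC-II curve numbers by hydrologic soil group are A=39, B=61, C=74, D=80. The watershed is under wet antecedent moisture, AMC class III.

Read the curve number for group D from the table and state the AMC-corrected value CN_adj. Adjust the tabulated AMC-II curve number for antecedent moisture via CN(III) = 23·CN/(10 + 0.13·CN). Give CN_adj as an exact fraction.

CN_adj = 4600/51 ≈ 90.196

NRCS table: pasture, good condition, soil group D → CN(II) = 80
CN(III) from CN(II)=80: (23·80)/(10 + 0.13·80) = 4600/51 ≈ 90.196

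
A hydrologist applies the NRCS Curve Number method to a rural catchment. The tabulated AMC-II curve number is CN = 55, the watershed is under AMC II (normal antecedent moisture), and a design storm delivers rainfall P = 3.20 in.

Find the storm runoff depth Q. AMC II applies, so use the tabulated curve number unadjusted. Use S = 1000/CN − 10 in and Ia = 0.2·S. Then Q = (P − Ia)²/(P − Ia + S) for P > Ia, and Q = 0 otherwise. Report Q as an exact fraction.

Average conditions: CN = 55 (no AMC adjustment).
S = 1000/55 − 10 = 90/11 in ≈ 8.182 in
Initial abstraction Ia = S/5 = (90/11)/5 = 18/11 ≈ 1.636 in
Since P=3.200 > Ia=1.636: effective rainfall P−Ia = 86/55 in
Q = (86/55)²/((86/55) + 90/11) = (7396/3025)/(536/55) = 1849/7370 in ≈ 0.251 in

Q = 1849/7370 in ≈ 0.251 in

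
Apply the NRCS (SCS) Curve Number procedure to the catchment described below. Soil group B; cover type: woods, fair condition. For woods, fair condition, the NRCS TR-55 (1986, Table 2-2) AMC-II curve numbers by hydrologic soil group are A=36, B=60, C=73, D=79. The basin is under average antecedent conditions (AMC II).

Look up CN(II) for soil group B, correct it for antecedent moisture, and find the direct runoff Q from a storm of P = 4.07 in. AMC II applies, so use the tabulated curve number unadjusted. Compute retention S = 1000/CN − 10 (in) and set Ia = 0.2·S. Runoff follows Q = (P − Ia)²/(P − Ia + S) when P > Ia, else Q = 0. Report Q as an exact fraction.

NRCS table: woods, fair condition, soil group B → CN(II) = 60
Average conditions: CN = 60 (no AMC adjustment).
S = 1000/60 − 10 = 20/3 in ≈ 6.667 in
Initial abstraction Ia = S/5 = (20/3)/5 = 4/3 ≈ 1.333 in
P − Ia = 4.070 − 1.333 = 821/300 ≈ 2.737 in (> 0, runoff occurs)
Runoff Q = (P−Ia)²/(P−Ia+S) = (2.737)²/(2.737+6.667) = 674041/846300 ≈ 0.796 in

Q = 674041/846300 in ≈ 0.796 in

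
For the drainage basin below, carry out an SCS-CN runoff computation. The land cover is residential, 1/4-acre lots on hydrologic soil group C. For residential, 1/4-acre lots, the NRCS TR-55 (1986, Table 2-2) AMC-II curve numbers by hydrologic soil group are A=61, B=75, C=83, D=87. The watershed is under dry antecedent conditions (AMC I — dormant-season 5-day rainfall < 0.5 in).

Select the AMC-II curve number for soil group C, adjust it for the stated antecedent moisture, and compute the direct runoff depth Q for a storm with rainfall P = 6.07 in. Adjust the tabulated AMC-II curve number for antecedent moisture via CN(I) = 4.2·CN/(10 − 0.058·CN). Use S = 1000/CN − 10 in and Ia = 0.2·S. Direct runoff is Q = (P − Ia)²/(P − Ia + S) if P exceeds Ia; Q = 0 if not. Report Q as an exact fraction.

NRCS table: residential, 1/4-acre lots, soil group C → CN(II) = 83
Dry (AMC I): CN(I) = 4.2·83/(10 − 0.058·83) = (1743/5)/(2593/500) = 174300/2593 ≈ 67.219
S = 1000/(174300/2593) − 10 = 8500/1743 in ≈ 4.877 in
Ia = 0.2·(8500/1743) = 1700/1743 in ≈ 0.975 in
Since P=6.070 > Ia=0.975: effective rainfall P−Ia = 888001/174300 in
Runoff Q = (P−Ia)²/(P−Ia+S) = (5.095)²/(5.095+4.877) = 788545776001/302933574300 ≈ 2.603 in

Q = 788545776001/302933574300 in ≈ 2.603 in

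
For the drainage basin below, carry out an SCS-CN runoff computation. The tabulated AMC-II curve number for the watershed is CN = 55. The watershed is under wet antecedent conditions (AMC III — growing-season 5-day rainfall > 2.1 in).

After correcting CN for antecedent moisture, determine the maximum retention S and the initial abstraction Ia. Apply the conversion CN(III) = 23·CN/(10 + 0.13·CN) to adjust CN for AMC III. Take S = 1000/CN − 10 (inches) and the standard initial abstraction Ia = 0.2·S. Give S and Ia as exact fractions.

Adjust CN=55 to AMC III: 23·55/(10 + 0.13·55) → 1265 ÷ (343/20) = 25300/343 ≈ 73.761
Max retention: S = 1000/(25300/343) − 10 = 900/253 in (≈ 3.557 in)
Initial abstraction Ia = S/5 = (900/253)/5 = 180/253 ≈ 0.711 in

S = 900/253 in ≈ 3.557 in; Ia = 180/253 in ≈ 0.711 in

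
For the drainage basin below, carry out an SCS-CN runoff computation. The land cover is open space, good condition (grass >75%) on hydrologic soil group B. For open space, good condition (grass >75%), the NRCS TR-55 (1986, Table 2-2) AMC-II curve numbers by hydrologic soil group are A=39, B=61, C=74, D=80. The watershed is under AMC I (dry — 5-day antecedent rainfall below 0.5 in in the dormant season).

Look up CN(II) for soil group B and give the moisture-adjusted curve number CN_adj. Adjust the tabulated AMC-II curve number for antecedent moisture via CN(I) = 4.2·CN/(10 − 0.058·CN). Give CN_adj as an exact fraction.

CN_adj = 42700/1077 ≈ 39.647

NRCS table: open space, good condition (grass >75%), soil group B → CN(II) = 61
CN(I) from CN(II)=61: (4.2·61)/(10 − 0.058·61) = 42700/1077 ≈ 39.647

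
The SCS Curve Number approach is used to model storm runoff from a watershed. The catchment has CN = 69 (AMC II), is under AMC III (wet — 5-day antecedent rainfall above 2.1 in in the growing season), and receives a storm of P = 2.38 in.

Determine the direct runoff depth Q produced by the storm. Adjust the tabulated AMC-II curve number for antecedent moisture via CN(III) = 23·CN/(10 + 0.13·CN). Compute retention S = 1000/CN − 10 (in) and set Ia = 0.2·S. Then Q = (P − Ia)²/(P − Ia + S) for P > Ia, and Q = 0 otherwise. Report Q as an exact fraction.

Q = 24917569609/24824885550 in ≈ 1.004 in

Wet (AMC III): CN(III) = 23·69/(10 + 0.13·69) = 1587/(1897/100) = 158700/1897 ≈ 83.658
S = 1000/(158700/1897) − 10 = 3100/1587 in ≈ 1.953 in
Ia = 0.2·(3100/1587) = 620/1587 in ≈ 0.391 in
Since P=2.380 > Ia=0.391: effective rainfall P−Ia = 157853/79350 in
Q = (157853/79350)²/((157853/79350) + 3100/1587) = (24917569609/6296422500)/(312853/79350) = 24917569609/24824885550 in ≈ 1.004 in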